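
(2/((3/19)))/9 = 38/27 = 1.41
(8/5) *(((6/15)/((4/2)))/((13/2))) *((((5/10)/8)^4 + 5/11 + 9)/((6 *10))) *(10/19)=1363151/333864960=0.00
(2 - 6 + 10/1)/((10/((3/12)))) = 3/20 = 0.15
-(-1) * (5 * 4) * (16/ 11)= 320/ 11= 29.09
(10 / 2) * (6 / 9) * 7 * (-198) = -4620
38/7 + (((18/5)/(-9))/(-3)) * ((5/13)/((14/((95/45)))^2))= 5.43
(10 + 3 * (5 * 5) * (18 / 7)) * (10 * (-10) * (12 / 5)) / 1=-340800 / 7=-48685.71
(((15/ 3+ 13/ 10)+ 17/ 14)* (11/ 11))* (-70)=-526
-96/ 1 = -96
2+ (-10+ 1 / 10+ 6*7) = 34.10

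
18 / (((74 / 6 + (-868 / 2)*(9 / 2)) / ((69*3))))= -5589 / 2911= -1.92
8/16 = 1/2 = 0.50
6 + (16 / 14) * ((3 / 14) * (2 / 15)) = 1478 / 245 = 6.03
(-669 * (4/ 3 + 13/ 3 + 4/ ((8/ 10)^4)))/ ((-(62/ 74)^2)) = 904565381/ 61504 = 14707.42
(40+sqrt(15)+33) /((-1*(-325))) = sqrt(15) /325+73 /325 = 0.24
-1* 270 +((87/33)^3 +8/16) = -668631/2662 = -251.18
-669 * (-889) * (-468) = -278338788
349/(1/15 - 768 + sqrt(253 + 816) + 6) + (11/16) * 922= 165171505279/260763032 - 78525 * sqrt(1069)/130381516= 633.40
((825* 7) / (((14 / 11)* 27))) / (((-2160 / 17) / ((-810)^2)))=-6942375 / 8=-867796.88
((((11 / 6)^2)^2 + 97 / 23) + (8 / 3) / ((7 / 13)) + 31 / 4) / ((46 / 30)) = 29438065 / 1599696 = 18.40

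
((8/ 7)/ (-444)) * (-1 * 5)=10/ 777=0.01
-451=-451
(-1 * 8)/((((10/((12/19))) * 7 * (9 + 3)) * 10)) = -2/3325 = -0.00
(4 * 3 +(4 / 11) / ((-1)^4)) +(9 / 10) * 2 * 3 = 977 / 55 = 17.76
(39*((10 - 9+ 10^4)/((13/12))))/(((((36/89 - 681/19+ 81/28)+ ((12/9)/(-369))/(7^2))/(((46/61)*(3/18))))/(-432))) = 437505539251947264/728381838497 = 600654.10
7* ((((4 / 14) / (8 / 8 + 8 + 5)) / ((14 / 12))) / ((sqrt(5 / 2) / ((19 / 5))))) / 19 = 6* sqrt(10) / 1225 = 0.02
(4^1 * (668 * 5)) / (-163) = -13360 / 163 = -81.96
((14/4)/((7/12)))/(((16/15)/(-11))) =-495/8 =-61.88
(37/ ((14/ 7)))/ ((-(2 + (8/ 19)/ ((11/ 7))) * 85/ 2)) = -7733/ 40290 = -0.19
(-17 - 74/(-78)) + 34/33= -2148/143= -15.02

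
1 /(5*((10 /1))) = 0.02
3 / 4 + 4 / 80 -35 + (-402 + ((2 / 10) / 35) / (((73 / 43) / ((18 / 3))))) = -5572197 / 12775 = -436.18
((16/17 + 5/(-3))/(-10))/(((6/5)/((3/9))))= 37/1836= 0.02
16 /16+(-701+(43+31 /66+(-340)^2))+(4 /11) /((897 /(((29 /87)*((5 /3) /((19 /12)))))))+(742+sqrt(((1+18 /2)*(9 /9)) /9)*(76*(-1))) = 130127412523 /1124838 - 76*sqrt(10) /3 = 115605.36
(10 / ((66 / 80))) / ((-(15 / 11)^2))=-176 / 27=-6.52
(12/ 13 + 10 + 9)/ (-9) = -259/ 117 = -2.21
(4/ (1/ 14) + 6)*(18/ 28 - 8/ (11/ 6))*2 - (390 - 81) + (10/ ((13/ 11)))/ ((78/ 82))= -29727463/ 39039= -761.48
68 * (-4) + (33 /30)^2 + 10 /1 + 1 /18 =-234661 /900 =-260.73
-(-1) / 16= 0.06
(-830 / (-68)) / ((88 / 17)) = 415 / 176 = 2.36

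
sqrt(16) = 4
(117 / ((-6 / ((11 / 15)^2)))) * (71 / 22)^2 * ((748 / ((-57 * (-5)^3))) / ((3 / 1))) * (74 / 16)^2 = -16776644599 / 205200000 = -81.76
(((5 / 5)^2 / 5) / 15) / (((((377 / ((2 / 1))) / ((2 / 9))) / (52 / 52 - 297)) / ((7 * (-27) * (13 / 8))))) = 1036 / 725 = 1.43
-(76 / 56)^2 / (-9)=361 / 1764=0.20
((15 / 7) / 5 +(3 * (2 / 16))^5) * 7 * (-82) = -250.26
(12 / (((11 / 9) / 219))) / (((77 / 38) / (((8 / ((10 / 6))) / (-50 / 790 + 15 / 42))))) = 3408158592 / 196625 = 17333.29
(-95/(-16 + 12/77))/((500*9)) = 1463/1098000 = 0.00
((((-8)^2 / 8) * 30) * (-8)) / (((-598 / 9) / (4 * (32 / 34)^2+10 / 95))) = 173093760 / 1641809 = 105.43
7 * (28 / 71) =196 / 71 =2.76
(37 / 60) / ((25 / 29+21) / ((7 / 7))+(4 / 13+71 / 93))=432419 / 16081220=0.03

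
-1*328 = -328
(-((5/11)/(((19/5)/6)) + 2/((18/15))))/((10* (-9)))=299/11286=0.03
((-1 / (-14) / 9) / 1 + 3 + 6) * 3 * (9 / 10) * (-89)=-2164.61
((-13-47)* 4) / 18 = -40 / 3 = -13.33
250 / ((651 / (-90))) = -7500 / 217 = -34.56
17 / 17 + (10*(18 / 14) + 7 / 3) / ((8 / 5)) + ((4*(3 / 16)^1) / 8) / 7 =7061 / 672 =10.51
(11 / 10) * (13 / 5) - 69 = -3307 / 50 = -66.14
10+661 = 671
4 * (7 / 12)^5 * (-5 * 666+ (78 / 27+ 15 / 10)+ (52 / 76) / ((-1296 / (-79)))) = -1376305414547 / 1531809792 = -898.48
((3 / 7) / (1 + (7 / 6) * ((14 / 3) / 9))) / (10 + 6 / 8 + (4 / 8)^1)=54 / 2275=0.02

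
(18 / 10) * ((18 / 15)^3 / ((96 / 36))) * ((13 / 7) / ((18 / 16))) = 8424 / 4375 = 1.93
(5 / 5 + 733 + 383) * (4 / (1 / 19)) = 84892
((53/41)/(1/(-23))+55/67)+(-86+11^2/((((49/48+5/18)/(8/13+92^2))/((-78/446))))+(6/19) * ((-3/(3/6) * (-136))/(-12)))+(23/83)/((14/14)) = -138070.71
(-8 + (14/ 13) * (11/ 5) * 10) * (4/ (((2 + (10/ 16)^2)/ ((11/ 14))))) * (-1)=-5632/ 273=-20.63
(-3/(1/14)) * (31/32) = -651/16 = -40.69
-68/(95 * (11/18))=-1224/1045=-1.17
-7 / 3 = -2.33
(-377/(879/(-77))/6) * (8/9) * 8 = 928928/23733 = 39.14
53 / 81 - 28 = -27.35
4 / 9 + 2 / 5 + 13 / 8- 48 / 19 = -389 / 6840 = -0.06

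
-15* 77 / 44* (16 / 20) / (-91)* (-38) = -114 / 13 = -8.77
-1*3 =-3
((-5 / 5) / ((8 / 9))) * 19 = -171 / 8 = -21.38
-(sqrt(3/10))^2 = -3/10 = -0.30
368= 368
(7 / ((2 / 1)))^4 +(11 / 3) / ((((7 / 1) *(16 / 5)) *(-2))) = 100787 / 672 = 149.98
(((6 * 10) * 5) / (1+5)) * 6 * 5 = 1500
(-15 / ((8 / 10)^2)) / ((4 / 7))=-2625 / 64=-41.02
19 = 19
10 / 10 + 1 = 2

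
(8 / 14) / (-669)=-4 / 4683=-0.00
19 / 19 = 1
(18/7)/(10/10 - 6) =-0.51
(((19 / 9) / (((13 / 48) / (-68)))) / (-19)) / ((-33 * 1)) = -1088 / 1287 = -0.85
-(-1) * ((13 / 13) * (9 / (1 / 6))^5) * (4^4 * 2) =235092492288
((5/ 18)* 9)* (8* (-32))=-640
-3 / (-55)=3 / 55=0.05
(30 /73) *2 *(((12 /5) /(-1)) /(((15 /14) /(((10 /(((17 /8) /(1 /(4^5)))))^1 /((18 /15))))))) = -35 /4964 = -0.01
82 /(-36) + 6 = 67 /18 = 3.72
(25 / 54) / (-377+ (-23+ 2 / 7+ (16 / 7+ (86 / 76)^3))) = -960260 / 821325717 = -0.00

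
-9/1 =-9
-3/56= -0.05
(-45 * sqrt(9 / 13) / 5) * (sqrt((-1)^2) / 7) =-27 * sqrt(13) / 91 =-1.07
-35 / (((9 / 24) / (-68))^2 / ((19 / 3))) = -7288794.07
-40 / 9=-4.44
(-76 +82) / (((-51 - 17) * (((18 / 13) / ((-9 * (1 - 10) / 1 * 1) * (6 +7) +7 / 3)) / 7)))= -470.76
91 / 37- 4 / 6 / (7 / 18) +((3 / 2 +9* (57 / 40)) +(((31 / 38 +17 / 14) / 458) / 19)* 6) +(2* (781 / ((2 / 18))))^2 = 169258134812847523 / 856450840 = 197627379.07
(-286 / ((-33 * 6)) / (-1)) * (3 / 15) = -13 / 45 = -0.29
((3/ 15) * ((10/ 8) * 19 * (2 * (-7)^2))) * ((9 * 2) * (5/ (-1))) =-41895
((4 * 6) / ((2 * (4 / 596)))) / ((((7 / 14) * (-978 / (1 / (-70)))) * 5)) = 298 / 28525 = 0.01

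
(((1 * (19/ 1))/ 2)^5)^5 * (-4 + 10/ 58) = -10331491021396425938563666741135389/ 973078528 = -10617325040180545365567520.00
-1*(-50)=50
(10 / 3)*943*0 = 0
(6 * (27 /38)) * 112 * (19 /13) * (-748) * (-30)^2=-6107270400 /13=-469790030.77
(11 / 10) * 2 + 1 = 16 / 5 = 3.20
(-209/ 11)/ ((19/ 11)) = -11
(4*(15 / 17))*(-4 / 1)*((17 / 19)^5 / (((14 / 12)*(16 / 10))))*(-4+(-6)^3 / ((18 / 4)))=3908782800 / 17332693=225.52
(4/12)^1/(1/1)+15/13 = 58/39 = 1.49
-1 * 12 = -12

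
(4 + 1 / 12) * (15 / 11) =245 / 44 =5.57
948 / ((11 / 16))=15168 / 11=1378.91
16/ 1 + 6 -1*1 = 21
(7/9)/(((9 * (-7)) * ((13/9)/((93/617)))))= -31/24063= -0.00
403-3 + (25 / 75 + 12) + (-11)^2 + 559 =3277 / 3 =1092.33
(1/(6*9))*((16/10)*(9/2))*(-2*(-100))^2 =16000/3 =5333.33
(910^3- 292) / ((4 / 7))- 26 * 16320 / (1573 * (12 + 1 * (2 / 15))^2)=1321387553390739 / 1002001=1318748737.17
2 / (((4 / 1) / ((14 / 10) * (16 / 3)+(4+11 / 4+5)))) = 1153 / 120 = 9.61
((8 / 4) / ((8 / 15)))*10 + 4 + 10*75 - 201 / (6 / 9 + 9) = 44701 / 58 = 770.71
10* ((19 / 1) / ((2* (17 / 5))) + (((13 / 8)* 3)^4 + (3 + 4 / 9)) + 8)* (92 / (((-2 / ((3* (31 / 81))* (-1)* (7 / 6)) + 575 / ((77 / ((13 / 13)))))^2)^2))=1354784069639706387162635 / 16395448965551758987776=82.63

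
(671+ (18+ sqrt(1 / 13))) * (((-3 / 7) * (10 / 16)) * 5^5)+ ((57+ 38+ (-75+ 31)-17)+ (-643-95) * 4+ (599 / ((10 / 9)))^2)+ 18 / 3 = -404618341 / 1400-46875 * sqrt(13) / 728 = -289245.26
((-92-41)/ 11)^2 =17689/ 121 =146.19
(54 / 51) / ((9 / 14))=28 / 17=1.65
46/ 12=3.83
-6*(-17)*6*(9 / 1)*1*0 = 0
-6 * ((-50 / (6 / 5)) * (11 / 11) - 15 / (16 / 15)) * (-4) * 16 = -21400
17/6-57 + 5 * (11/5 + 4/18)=-757/18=-42.06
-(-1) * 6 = 6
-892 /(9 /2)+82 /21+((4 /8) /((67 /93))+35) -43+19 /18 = -282199 /1407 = -200.57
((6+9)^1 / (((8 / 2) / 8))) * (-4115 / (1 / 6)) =-740700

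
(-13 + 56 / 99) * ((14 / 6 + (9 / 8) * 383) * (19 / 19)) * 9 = -12798707 / 264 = -48479.95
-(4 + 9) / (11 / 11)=-13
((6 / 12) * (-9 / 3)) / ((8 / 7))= -21 / 16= -1.31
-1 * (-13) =13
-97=-97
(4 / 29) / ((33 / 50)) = 200 / 957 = 0.21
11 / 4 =2.75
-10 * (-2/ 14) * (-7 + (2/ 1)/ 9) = -610/ 63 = -9.68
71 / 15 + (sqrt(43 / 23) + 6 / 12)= sqrt(989) / 23 + 157 / 30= 6.60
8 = 8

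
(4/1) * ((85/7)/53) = 0.92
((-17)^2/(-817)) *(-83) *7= 167909/817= 205.52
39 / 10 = 3.90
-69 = -69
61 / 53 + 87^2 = 401218 / 53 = 7570.15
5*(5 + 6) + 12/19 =1057/19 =55.63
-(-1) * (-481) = -481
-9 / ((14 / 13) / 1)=-8.36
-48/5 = -9.60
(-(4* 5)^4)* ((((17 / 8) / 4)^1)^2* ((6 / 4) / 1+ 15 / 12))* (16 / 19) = -1986875 / 19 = -104572.37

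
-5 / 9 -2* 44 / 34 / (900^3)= -1721250011 / 3098250000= -0.56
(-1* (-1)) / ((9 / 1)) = 1 / 9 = 0.11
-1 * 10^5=-100000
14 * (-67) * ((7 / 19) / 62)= -3283 / 589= -5.57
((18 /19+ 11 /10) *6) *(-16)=-18672 /95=-196.55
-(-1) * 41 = 41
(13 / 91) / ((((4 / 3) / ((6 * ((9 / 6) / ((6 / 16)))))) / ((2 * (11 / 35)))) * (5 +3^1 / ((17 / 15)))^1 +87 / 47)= 158202 / 2798369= 0.06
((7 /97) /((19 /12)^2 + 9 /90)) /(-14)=-360 /182069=-0.00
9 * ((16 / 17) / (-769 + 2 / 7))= -1008 / 91477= -0.01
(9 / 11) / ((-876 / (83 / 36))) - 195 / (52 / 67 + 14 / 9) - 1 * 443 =-14269875845 / 27096432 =-526.63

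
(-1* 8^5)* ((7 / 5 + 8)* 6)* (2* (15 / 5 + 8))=-203292672 / 5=-40658534.40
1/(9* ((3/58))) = 58/27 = 2.15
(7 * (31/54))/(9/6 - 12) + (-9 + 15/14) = -9425/1134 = -8.31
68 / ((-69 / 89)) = -6052 / 69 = -87.71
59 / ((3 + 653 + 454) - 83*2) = 1 / 16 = 0.06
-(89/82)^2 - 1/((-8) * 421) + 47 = 259427775/5661608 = 45.82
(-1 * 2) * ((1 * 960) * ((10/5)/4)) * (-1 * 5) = 4800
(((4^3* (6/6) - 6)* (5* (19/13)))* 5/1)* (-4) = -110200/13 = -8476.92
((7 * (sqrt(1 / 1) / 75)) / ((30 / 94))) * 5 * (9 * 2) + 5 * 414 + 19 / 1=52883 / 25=2115.32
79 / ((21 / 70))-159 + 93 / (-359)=112088 / 1077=104.07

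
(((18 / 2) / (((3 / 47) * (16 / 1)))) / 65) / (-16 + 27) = 141 / 11440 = 0.01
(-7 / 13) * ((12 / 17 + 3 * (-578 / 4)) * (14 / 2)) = 1631.30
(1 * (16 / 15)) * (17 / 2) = 136 / 15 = 9.07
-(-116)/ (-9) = -116/ 9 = -12.89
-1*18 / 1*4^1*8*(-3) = 1728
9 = 9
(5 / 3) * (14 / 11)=70 / 33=2.12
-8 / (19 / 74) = -592 / 19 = -31.16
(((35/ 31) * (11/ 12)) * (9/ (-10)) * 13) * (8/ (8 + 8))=-3003/ 496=-6.05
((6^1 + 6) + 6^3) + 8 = 236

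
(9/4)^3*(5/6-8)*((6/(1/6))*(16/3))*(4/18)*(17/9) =-6579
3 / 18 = 1 / 6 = 0.17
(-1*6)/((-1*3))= 2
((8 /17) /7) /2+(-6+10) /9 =512 /1071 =0.48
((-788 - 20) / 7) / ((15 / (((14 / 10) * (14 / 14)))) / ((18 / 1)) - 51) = 4848 / 2117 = 2.29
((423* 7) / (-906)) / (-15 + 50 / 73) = 72051 / 315590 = 0.23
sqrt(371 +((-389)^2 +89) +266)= 7 *sqrt(3103)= 389.93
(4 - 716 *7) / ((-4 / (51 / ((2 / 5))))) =159630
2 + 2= 4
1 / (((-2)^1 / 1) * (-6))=1 / 12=0.08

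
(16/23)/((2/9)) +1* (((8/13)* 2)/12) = 2900/897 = 3.23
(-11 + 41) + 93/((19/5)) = 1035/19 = 54.47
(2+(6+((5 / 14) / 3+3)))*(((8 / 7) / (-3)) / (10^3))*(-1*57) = 8873 / 36750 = 0.24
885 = 885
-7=-7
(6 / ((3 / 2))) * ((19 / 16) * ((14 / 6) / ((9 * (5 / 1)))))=133 / 540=0.25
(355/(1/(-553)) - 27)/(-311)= 631.32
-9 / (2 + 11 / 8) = -8 / 3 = -2.67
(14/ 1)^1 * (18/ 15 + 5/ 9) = 1106/ 45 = 24.58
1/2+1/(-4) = 1/4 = 0.25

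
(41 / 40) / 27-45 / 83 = -0.50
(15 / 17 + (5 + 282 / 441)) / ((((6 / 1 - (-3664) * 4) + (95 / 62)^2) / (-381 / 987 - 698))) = -14394915722728 / 46345576193763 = -0.31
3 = 3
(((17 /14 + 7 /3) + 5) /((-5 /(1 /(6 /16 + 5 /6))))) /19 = -1436 /19285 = -0.07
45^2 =2025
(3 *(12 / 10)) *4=72 / 5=14.40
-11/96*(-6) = 11/16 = 0.69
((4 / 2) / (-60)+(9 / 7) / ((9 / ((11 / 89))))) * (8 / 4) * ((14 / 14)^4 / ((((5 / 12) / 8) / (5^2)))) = -15.05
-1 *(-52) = 52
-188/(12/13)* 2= -407.33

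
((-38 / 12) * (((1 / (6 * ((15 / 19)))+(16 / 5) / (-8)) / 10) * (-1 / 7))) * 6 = -0.05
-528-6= -534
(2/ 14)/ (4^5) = 1/ 7168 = 0.00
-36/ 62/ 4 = -9/ 62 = -0.15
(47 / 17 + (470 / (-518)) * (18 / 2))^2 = 565583524 / 19386409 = 29.17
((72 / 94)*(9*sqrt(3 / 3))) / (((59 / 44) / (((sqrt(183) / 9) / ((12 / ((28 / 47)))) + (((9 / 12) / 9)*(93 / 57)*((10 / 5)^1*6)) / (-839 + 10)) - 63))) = -14146856064 / 43677523 + 3696*sqrt(183) / 130331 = -323.51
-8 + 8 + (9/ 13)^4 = 6561/ 28561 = 0.23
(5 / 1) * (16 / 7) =80 / 7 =11.43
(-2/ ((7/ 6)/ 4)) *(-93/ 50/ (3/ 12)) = 8928/ 175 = 51.02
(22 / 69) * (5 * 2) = 220 / 69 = 3.19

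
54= 54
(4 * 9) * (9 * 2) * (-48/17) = -31104/17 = -1829.65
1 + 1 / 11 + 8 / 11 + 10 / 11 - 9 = -69 / 11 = -6.27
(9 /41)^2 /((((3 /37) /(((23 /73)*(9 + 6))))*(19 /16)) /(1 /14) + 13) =919080 /253398983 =0.00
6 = 6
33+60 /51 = 581 /17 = 34.18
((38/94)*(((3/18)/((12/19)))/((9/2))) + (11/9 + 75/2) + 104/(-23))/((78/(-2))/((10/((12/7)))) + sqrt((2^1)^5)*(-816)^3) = 5454001735/225177616902606119589815352-73873161321702400*sqrt(2)/9382400704275254982908973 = -0.00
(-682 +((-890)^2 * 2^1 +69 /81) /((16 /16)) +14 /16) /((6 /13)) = 4446523393 /1296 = 3430959.41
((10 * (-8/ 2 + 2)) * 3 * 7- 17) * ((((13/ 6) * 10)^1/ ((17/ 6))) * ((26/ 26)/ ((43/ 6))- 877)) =2142021050/ 731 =2930261.35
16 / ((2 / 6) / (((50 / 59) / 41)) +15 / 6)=1200 / 1397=0.86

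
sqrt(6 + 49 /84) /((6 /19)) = 19 *sqrt(237) /36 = 8.13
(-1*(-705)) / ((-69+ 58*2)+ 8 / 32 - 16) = 564 / 25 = 22.56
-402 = -402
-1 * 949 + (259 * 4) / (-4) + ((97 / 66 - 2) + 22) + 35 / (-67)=-5249147 / 4422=-1187.05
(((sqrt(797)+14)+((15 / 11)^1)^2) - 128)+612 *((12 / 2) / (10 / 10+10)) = sqrt(797)+26823 / 121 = 249.91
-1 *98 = -98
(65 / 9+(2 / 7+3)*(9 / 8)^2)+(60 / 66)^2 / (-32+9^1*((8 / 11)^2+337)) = 16689367439 / 1466426304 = 11.38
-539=-539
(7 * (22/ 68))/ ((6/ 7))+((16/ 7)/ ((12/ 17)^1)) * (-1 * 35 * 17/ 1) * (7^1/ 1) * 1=-2750741/ 204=-13484.02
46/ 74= 23/ 37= 0.62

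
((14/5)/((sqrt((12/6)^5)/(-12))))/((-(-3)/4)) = -28 * sqrt(2)/5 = -7.92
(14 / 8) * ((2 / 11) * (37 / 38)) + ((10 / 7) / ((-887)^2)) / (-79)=112686555203 / 363729602852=0.31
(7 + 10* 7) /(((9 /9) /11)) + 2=849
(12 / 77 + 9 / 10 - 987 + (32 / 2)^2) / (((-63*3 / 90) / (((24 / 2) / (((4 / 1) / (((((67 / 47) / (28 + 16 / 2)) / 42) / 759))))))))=37657819 / 29072353464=0.00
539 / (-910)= -77 / 130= -0.59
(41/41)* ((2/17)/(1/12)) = 24/17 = 1.41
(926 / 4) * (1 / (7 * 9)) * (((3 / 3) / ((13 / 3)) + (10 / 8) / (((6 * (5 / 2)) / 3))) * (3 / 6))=11575 / 13104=0.88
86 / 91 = 0.95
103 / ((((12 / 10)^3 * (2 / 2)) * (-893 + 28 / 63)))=-12875 / 192792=-0.07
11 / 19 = 0.58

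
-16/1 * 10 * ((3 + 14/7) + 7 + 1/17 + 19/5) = -43136/17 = -2537.41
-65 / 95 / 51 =-13 / 969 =-0.01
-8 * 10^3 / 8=-1000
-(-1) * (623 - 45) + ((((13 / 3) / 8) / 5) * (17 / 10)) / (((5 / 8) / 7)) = 435047 / 750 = 580.06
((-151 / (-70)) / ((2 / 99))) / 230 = 0.46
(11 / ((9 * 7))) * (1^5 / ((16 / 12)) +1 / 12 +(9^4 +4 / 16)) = 866195 / 756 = 1145.76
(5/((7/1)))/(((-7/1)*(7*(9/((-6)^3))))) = 0.35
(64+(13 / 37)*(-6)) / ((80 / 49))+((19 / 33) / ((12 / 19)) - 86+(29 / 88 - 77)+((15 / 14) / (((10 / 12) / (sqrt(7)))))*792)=-1814651 / 14652+7128*sqrt(7) / 7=2570.28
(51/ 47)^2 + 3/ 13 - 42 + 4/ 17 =-19701590/ 488189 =-40.36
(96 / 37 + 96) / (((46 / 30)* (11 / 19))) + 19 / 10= 10574659 / 93610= 112.97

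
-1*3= -3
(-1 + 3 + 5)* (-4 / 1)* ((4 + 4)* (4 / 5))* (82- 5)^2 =-5312384 / 5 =-1062476.80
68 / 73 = 0.93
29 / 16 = 1.81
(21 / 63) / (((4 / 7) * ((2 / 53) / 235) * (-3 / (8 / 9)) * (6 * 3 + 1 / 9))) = -59.43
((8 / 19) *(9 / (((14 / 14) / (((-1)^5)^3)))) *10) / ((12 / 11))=-660 / 19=-34.74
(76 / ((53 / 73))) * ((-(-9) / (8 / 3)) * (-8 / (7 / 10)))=-1497960 / 371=-4037.63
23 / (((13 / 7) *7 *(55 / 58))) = 1334 / 715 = 1.87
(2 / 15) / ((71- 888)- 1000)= -2 / 27255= -0.00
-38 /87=-0.44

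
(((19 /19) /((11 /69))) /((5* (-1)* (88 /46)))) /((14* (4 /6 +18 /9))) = -0.02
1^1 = 1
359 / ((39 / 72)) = 8616 / 13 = 662.77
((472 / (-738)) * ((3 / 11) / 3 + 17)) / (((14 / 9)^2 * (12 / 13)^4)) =-79199653 / 12729024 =-6.22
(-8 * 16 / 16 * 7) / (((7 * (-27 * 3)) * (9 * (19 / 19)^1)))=8 / 729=0.01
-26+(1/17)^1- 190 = -3671/17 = -215.94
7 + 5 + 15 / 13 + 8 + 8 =379 / 13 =29.15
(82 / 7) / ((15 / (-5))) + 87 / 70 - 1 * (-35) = 6791 / 210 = 32.34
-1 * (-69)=69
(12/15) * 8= 32/5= 6.40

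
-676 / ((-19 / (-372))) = -251472 / 19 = -13235.37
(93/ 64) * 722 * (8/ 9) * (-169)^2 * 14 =2237383057/ 6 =372897176.17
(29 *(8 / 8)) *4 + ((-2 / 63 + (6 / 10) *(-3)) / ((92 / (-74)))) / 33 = 55489069 / 478170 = 116.04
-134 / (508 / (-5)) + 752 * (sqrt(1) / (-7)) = -188663 / 1778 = -106.11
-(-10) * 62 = 620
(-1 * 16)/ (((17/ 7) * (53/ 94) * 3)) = -10528/ 2703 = -3.89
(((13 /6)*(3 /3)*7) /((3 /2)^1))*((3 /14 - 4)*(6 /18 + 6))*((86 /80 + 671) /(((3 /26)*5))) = -508336621 /1800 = -282409.23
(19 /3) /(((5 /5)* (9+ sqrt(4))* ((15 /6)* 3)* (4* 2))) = 19 /1980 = 0.01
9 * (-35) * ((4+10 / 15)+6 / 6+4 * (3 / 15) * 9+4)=-5313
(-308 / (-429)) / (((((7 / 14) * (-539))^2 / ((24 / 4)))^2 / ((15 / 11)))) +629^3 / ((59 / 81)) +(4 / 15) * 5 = 104268054392982680704507 / 305187206917593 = 341652769.28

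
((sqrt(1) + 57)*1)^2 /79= 3364 /79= 42.58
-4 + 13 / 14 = -43 / 14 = -3.07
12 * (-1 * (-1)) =12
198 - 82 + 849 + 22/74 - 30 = 34606/37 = 935.30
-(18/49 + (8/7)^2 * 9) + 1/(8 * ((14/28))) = -2327/196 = -11.87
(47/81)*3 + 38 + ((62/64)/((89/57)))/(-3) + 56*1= 7346177/76896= 95.53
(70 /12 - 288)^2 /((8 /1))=2866249 /288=9952.25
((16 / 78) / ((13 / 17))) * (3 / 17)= 8 / 169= 0.05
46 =46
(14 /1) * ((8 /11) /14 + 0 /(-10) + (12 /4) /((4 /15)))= 3481 /22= 158.23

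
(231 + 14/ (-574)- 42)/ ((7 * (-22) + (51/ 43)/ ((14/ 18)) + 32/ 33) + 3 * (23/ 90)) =-256536280/ 204629319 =-1.25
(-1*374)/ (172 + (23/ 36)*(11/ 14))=-188496/ 86941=-2.17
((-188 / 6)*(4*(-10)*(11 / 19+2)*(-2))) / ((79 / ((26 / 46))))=-4790240 / 103569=-46.25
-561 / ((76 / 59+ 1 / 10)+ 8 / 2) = -1770 / 17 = -104.12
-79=-79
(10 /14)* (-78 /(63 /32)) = -4160 /147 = -28.30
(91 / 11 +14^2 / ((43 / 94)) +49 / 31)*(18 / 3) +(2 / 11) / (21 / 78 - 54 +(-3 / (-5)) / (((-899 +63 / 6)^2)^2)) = 2685835673356229803960828 / 1021266194314010420831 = 2629.91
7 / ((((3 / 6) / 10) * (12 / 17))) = 595 / 3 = 198.33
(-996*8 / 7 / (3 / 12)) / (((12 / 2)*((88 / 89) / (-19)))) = 14582.13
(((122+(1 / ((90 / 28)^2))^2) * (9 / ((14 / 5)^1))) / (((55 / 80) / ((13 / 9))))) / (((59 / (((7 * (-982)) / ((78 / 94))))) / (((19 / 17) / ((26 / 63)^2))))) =-42996416002078168 / 56636526375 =-759164.07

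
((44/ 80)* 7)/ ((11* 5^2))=7/ 500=0.01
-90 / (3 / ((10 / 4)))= -75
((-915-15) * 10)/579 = -3100/193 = -16.06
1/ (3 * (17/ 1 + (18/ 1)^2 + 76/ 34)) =17/ 17505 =0.00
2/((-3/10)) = -20/3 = -6.67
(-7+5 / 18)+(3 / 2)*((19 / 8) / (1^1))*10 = 2081 / 72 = 28.90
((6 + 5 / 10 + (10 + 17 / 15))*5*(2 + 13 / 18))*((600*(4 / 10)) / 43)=518420 / 387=1339.59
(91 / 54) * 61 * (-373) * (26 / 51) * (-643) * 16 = 276920028112 / 1377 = 201103869.36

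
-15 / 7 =-2.14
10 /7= 1.43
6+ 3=9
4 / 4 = 1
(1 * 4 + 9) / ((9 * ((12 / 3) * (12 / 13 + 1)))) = 169 / 900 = 0.19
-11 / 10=-1.10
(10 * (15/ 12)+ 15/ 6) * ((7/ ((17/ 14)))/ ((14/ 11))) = 1155/ 17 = 67.94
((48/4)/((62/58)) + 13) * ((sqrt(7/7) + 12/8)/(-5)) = -751/62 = -12.11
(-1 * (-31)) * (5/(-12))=-155/12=-12.92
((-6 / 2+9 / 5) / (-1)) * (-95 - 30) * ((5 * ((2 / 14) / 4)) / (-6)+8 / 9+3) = -48625 / 84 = -578.87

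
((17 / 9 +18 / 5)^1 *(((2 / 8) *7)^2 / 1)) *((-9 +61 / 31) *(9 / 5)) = -1319227 / 6200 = -212.78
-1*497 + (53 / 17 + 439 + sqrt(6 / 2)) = -933 / 17 + sqrt(3) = -53.15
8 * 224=1792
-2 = -2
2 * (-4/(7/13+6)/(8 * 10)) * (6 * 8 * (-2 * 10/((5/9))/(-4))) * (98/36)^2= -62426/1275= -48.96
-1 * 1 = -1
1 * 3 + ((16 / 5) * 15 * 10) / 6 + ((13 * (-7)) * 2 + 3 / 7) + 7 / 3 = -2021 / 21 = -96.24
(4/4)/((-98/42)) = -3/7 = -0.43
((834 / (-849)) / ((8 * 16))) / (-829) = 139 / 15014848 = 0.00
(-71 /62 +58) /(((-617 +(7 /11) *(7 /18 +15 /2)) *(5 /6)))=-209385 /1878166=-0.11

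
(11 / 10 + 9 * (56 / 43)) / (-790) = -5513 / 339700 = -0.02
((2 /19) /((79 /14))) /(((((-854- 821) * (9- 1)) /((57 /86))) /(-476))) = 2499 /5689975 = 0.00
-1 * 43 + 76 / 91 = -3837 / 91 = -42.16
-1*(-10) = 10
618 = 618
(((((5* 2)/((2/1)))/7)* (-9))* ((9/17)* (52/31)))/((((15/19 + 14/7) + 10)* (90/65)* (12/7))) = -16055/85374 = -0.19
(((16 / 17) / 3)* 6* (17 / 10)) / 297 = 0.01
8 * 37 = 296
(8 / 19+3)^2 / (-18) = -4225 / 6498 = -0.65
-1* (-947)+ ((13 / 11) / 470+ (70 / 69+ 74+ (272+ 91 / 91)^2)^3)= 705219656212747323929137 / 1698391530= 415227963491284.79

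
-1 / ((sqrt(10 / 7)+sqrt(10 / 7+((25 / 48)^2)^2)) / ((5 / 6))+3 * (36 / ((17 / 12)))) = -0.01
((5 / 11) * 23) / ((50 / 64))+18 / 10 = 167 / 11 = 15.18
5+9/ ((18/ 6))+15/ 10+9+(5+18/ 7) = 365/ 14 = 26.07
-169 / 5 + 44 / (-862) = -72949 / 2155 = -33.85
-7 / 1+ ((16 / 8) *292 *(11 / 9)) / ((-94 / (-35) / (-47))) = -112483 / 9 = -12498.11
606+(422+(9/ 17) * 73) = 18133/ 17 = 1066.65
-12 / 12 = -1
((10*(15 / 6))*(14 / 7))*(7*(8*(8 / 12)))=5600 / 3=1866.67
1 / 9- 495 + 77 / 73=-324449 / 657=-493.83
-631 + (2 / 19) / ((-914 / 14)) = -5478987 / 8683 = -631.00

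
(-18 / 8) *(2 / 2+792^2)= -5645385 / 4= -1411346.25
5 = 5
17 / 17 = 1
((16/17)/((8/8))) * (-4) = -64/17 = -3.76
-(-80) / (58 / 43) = 1720 / 29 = 59.31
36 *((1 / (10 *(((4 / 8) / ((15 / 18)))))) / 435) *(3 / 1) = 6 / 145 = 0.04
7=7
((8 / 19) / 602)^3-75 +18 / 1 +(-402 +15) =-83050692821732 / 187051109959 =-444.00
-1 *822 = -822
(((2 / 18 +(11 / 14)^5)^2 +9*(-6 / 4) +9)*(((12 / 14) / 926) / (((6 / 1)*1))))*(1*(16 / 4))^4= -0.17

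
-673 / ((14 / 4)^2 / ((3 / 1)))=-164.82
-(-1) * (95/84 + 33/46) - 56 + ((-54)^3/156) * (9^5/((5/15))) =-4490979668561/25116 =-178809510.61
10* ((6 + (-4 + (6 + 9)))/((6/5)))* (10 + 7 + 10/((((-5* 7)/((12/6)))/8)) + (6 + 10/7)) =59075/21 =2813.10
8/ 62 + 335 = 10389/ 31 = 335.13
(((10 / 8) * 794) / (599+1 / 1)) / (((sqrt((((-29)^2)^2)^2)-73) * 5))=397 / 848649600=0.00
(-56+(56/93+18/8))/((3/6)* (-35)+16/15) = 5815/1798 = 3.23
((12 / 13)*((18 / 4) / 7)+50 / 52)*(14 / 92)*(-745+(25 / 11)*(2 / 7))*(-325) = 405503625 / 7084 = 57242.18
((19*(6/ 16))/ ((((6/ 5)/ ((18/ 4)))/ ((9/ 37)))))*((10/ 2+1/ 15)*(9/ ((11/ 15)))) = 1315845/ 3256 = 404.13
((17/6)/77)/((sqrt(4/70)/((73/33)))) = 1241*sqrt(70)/30492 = 0.34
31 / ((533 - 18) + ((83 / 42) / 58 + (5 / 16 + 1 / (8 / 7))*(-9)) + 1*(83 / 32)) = 0.06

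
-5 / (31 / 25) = -125 / 31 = -4.03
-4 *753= -3012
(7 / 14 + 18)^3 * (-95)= -4812035 / 8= -601504.38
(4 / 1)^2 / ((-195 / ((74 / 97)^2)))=-87616 / 1834755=-0.05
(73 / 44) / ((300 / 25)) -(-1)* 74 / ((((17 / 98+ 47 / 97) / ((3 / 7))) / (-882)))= -15599523409 / 366960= -42510.15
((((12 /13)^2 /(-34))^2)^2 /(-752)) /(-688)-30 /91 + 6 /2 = 2573781878529522603 /963844242576624227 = 2.67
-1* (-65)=65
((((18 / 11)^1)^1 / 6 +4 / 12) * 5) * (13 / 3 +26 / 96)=5525 / 396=13.95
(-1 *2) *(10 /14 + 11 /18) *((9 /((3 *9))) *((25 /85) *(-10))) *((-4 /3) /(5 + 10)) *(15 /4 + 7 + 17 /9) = -108550 /37179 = -2.92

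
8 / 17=0.47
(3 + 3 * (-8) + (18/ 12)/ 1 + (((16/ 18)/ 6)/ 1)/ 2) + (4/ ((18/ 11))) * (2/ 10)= -5113/ 270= -18.94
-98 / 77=-14 / 11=-1.27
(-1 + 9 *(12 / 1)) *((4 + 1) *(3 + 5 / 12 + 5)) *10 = 270175 / 6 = 45029.17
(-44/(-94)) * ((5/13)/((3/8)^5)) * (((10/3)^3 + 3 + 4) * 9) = 4285726720/445419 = 9621.79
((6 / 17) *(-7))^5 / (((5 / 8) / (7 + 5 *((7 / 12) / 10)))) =-1524731040 / 1419857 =-1073.86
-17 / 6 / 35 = -17 / 210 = -0.08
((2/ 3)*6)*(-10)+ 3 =-37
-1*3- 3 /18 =-3.17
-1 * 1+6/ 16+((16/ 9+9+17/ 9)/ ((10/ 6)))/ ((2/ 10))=299/ 8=37.38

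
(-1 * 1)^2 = 1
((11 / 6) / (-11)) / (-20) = 1 / 120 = 0.01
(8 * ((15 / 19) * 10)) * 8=9600 / 19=505.26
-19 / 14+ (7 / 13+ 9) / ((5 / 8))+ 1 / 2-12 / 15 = 1238 / 91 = 13.60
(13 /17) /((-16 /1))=-13 /272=-0.05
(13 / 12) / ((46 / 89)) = 1157 / 552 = 2.10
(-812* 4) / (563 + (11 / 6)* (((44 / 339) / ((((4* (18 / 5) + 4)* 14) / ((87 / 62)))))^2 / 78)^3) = -5.77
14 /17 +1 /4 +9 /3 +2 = 413 /68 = 6.07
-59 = -59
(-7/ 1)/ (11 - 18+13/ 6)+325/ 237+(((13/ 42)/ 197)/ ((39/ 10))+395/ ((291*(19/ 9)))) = 181469939839/ 52403126643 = 3.46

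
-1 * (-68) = 68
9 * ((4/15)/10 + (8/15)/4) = 36/25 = 1.44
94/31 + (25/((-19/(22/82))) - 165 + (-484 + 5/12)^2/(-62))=-27361602803/6954912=-3934.14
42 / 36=1.17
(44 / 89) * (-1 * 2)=-88 / 89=-0.99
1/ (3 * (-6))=-1/ 18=-0.06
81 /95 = 0.85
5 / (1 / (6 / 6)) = 5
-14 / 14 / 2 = -1 / 2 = -0.50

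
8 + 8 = 16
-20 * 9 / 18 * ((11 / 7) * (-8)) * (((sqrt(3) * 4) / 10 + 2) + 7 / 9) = 352 * sqrt(3) / 7 + 22000 / 63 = 436.30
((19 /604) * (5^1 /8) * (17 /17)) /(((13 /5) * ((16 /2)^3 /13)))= 475 /2473984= 0.00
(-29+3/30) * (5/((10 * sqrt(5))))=-289 * sqrt(5)/100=-6.46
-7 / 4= -1.75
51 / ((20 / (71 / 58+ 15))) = 47991 / 1160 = 41.37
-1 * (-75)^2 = -5625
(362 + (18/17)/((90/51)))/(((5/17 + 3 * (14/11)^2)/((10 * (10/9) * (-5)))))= -372934100/95409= -3908.79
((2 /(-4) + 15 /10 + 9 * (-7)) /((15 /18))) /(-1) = 372 /5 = 74.40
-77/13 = -5.92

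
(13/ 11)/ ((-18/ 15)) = -65/ 66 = -0.98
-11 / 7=-1.57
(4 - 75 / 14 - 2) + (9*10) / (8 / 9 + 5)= 8849 / 742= 11.93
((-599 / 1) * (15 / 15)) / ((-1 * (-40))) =-599 / 40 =-14.98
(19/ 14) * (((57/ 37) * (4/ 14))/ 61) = 1083/ 110593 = 0.01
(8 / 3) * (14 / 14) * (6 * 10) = 160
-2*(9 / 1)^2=-162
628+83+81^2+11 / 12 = 87275 / 12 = 7272.92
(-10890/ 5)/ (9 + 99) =-121/ 6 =-20.17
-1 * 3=-3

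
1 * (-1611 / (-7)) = 230.14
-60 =-60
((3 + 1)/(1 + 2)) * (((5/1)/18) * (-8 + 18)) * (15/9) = 6.17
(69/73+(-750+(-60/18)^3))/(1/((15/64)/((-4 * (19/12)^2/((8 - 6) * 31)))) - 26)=240154985/8153954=29.45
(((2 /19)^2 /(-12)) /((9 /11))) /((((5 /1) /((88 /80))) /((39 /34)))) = -1573 /5523300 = -0.00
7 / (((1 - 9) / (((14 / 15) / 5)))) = -49 / 300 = -0.16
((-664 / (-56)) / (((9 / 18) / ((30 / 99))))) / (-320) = -83 / 3696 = -0.02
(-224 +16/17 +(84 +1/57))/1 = -134731/969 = -139.04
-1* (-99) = 99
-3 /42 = -1 /14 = -0.07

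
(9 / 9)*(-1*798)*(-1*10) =7980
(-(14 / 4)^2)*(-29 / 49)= 7.25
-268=-268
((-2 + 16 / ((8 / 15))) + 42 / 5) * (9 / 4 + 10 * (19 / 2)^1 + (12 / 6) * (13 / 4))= 7553 / 2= 3776.50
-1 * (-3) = 3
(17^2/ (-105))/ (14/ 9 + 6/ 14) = -867/ 625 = -1.39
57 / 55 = 1.04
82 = 82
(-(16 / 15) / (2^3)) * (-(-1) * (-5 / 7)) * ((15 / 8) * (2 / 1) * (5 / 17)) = 25 / 238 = 0.11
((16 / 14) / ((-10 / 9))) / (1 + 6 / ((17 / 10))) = -0.23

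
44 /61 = 0.72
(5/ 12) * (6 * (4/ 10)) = 1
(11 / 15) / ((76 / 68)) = 187 / 285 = 0.66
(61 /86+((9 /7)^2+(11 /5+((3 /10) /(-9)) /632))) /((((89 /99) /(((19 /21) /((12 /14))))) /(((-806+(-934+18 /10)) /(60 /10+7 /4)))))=-110352586844621 /91848765400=-1201.46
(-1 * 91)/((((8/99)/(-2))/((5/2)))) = 45045/8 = 5630.62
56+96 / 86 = 2456 / 43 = 57.12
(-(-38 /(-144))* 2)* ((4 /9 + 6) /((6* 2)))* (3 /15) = -551 /9720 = -0.06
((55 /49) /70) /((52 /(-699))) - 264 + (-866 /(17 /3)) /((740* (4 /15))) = -743220342 /2804711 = -264.99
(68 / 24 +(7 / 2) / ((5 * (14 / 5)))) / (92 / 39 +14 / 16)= 962 / 1009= 0.95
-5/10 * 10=-5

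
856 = 856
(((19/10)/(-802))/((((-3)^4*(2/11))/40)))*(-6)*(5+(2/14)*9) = 18392/75789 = 0.24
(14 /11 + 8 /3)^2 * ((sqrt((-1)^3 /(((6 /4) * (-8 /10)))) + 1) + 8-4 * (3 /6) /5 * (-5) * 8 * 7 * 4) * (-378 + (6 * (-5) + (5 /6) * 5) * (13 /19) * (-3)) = -47687515850 /20691-52174525 * sqrt(30) /62073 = -2309350.59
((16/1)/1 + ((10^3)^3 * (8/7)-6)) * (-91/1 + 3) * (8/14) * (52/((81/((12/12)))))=-48810667093760/1323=-36893928264.37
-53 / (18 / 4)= -106 / 9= -11.78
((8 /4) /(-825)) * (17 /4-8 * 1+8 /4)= 7 /1650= 0.00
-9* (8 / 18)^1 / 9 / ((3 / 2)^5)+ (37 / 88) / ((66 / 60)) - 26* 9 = -247348229 / 1058508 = -233.68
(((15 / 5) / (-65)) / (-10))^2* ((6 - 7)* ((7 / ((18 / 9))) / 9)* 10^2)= -7 / 8450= -0.00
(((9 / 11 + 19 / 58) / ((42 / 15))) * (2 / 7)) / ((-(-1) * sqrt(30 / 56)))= 731 * sqrt(105) / 46893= 0.16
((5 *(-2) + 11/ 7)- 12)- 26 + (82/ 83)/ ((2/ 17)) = -22096/ 581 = -38.03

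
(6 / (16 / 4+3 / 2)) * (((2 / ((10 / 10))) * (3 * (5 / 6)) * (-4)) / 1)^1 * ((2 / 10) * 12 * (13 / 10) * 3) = -11232 / 55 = -204.22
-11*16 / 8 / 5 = -22 / 5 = -4.40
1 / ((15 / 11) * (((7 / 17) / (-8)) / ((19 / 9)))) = -28424 / 945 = -30.08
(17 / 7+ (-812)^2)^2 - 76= 21302147926901 / 49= 434737712793.90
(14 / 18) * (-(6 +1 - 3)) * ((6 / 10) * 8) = -14.93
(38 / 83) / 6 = 19 / 249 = 0.08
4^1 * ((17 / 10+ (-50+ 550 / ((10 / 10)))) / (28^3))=0.09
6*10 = 60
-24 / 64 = -3 / 8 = -0.38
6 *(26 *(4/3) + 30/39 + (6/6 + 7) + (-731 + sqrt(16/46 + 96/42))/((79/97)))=-5263094/1027 + 1164 *sqrt(17066)/12719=-5112.77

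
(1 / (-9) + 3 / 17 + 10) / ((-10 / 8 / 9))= -72.47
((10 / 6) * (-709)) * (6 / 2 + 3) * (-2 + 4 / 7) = 70900 / 7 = 10128.57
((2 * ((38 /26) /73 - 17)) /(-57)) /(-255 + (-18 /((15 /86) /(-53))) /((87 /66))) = 4673060 /30545289333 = 0.00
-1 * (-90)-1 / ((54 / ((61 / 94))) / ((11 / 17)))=7765609 / 86292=89.99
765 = 765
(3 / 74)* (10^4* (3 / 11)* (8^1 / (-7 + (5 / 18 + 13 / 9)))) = -1296000 / 7733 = -167.59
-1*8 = -8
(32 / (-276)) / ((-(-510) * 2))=-2 / 17595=-0.00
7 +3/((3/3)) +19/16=179/16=11.19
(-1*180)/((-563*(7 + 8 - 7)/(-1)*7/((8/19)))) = -180/74879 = -0.00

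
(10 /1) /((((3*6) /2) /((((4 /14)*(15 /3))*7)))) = 100 /9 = 11.11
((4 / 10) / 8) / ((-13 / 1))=-1 / 260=-0.00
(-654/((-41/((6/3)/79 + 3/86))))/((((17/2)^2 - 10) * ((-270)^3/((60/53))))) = -89162/100494758760075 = -0.00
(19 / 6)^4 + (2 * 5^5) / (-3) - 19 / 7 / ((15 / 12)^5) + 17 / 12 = -56196780601 / 28350000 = -1982.25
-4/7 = -0.57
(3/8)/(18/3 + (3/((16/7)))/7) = 2/33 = 0.06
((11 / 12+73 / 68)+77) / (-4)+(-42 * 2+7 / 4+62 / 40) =-204913 / 2040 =-100.45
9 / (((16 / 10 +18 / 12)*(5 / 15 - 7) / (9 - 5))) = -54 / 31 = -1.74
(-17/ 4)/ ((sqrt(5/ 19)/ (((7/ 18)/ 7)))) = -17 * sqrt(95)/ 360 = -0.46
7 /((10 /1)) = 7 /10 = 0.70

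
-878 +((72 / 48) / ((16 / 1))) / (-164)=-4607747 / 5248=-878.00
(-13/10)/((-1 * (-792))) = -13/7920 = -0.00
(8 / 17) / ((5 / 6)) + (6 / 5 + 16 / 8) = 3.76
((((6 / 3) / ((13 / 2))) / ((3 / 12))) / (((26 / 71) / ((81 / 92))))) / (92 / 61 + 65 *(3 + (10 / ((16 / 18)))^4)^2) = 45981499392 / 259251038076731603539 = 0.00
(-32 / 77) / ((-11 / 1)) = 32 / 847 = 0.04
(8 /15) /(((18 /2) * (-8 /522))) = -58 /15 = -3.87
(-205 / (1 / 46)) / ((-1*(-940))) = -943 / 94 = -10.03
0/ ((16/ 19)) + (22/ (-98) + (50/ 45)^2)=4009/ 3969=1.01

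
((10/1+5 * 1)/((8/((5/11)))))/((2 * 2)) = 75/352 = 0.21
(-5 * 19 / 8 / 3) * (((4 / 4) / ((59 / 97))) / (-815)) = 1843 / 230808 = 0.01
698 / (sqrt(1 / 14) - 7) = -68404 / 685 - 698 * sqrt(14) / 685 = -103.67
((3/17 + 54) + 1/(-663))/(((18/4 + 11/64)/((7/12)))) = 4022816/594711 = 6.76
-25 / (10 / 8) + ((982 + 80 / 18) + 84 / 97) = 844462 / 873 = 967.31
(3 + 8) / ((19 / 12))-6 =18 / 19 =0.95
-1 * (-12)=12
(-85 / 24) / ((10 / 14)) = -119 / 24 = -4.96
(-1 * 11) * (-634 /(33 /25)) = 15850 /3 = 5283.33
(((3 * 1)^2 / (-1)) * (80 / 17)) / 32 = -45 / 34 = -1.32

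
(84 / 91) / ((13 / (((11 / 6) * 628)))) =13816 / 169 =81.75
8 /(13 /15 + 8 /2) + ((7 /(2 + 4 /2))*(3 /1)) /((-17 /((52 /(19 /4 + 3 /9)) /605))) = 75047052 /45799105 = 1.64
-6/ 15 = -2/ 5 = -0.40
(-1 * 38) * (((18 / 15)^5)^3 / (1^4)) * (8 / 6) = -780.62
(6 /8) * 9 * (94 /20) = 1269 /40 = 31.72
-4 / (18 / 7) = -14 / 9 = -1.56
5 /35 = 1 /7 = 0.14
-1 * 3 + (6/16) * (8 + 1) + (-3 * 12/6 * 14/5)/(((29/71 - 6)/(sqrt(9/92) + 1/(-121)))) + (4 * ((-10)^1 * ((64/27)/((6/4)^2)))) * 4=-78540319951/466919640 + 8946 * sqrt(23)/45655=-167.27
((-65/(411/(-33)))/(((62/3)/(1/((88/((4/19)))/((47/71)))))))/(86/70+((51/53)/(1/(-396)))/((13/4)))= -0.00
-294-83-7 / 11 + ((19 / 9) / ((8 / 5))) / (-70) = -4187441 / 11088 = -377.66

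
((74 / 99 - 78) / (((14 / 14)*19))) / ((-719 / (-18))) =-15296 / 150271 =-0.10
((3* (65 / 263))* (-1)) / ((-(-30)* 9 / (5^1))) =-65 / 4734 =-0.01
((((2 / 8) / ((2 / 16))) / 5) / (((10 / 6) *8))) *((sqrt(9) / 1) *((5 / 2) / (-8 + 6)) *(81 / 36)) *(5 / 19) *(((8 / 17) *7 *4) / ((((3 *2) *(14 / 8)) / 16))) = -1.34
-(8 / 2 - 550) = 546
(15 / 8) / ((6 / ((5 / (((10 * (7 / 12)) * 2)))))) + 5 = 575 / 112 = 5.13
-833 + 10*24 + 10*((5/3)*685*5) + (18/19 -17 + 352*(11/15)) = 16168738/285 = 56732.41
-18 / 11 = -1.64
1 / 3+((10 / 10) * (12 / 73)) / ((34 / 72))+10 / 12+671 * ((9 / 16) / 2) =22663661 / 119136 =190.23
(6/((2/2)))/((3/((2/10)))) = 2/5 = 0.40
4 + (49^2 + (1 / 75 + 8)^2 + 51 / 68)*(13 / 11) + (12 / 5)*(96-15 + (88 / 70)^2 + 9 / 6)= 37839176383 / 12127500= 3120.11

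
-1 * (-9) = 9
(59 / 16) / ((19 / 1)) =59 / 304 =0.19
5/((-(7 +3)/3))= -3/2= -1.50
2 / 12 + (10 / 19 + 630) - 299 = 331.69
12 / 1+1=13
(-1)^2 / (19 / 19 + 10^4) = 0.00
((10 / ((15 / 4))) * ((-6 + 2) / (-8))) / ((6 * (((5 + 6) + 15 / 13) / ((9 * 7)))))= 91 / 79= 1.15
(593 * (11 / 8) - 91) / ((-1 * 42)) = -5795 / 336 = -17.25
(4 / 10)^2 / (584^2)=1 / 2131600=0.00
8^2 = 64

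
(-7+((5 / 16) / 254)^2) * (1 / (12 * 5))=-38537549 / 330321920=-0.12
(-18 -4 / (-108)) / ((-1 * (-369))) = -485 / 9963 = -0.05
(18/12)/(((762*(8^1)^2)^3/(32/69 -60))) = -1027/1333836741869568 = -0.00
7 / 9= 0.78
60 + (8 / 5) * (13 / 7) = 2204 / 35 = 62.97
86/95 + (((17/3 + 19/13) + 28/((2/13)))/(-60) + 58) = 619696/11115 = 55.75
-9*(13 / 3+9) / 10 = -12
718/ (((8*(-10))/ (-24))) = 1077/ 5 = 215.40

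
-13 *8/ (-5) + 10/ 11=1194/ 55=21.71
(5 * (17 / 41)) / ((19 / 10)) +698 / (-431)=-177392 / 335749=-0.53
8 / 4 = 2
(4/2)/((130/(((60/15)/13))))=4/845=0.00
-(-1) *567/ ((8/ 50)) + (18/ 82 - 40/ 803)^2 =15364746551851/ 4335695716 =3543.78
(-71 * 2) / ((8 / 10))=-355 / 2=-177.50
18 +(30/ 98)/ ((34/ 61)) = 30903/ 1666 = 18.55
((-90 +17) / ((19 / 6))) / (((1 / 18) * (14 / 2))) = -7884 / 133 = -59.28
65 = 65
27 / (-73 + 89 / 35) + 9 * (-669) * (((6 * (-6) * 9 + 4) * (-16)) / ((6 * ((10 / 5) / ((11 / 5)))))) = -1548569193 / 274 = -5651712.38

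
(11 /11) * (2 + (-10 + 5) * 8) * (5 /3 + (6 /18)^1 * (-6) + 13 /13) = -76 /3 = -25.33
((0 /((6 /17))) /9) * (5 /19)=0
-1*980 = -980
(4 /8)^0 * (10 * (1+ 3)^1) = 40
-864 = -864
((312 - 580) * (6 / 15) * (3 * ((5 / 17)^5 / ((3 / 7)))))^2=5499025000000 / 2015993900449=2.73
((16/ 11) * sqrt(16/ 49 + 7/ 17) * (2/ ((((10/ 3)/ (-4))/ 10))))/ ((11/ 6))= -16.36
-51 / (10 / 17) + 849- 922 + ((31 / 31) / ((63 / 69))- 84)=-50947 / 210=-242.60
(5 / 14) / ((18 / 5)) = 25 / 252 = 0.10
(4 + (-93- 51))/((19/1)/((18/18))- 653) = 70/317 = 0.22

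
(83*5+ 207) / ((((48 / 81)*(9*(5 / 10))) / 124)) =28923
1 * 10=10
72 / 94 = 36 / 47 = 0.77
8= 8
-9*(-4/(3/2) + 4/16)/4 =87/16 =5.44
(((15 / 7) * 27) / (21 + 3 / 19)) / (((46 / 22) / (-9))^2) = 25139565 / 496202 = 50.66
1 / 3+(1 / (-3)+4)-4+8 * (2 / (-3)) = -16 / 3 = -5.33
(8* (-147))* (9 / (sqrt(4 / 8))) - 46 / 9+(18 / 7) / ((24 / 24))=-10584* sqrt(2) - 160 / 63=-14970.58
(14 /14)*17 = 17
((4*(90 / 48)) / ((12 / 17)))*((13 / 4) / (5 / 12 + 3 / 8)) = 3315 / 76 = 43.62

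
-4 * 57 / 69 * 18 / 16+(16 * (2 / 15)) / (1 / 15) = 1301 / 46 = 28.28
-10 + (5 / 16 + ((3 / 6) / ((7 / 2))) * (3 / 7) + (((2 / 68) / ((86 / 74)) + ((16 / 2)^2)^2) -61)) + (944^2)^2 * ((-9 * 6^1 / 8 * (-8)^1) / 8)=3072028143148964479 / 573104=5360332754873.40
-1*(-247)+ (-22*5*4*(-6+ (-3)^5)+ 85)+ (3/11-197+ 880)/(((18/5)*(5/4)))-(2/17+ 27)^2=3127424681/28611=109308.47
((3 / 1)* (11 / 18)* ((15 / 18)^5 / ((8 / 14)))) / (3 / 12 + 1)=48125 / 46656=1.03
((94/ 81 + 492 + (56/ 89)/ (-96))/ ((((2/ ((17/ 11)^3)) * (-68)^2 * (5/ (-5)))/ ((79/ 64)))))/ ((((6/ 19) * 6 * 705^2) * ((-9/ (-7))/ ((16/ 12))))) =-2540067029353/ 9493525739285913600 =-0.00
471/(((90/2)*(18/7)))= 1099/270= 4.07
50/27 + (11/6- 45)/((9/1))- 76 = -1421/18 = -78.94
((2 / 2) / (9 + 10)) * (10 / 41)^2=100 / 31939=0.00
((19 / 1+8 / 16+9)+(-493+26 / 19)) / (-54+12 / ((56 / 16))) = 123193 / 13452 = 9.16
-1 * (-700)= 700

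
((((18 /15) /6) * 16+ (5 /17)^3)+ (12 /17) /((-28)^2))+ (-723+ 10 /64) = -27718165711 /38517920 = -719.62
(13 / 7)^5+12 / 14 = 385699 / 16807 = 22.95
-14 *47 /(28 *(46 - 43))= -47 /6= -7.83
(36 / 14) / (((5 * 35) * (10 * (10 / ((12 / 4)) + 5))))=27 / 153125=0.00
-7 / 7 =-1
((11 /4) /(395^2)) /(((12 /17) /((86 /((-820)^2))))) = 0.00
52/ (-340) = -13/ 85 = -0.15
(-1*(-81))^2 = 6561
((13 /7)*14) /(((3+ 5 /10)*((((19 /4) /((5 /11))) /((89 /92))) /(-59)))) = -1365260 /33649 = -40.57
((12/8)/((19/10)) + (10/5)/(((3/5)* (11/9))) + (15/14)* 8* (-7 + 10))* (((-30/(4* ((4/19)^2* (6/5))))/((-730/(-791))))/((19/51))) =-11988.96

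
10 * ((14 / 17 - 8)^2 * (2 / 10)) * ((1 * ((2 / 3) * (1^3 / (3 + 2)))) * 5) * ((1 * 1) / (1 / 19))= 1131184 / 867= 1304.71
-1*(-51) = 51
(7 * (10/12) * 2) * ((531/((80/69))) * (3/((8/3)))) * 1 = 769419/128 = 6011.09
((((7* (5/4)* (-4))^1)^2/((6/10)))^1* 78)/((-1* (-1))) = 159250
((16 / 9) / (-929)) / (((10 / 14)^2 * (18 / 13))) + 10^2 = 188117404 / 1881225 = 100.00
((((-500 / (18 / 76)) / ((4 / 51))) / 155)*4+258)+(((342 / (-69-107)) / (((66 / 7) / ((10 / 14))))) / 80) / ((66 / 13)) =-27671875003 / 63376896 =-436.62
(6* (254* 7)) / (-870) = -1778 / 145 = -12.26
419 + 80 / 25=2111 / 5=422.20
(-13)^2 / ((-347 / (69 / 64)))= -0.53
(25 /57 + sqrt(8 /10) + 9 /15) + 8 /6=2 * sqrt(5) /5 + 676 /285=3.27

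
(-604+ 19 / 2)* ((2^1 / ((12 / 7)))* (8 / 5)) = -16646 / 15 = -1109.73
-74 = -74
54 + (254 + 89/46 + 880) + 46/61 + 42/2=3399999/2806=1211.69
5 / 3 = 1.67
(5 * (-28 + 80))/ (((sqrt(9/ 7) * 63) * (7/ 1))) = 260 * sqrt(7)/ 1323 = 0.52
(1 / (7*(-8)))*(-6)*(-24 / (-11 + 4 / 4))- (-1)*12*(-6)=-2511 / 35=-71.74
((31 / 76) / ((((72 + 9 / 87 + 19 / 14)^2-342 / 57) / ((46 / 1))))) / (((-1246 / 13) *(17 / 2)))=-109133206 / 25542905633923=-0.00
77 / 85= 0.91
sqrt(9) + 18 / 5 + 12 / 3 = 53 / 5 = 10.60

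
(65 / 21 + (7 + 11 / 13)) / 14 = 2987 / 3822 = 0.78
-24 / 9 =-8 / 3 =-2.67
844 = 844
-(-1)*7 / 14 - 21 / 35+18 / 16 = 41 / 40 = 1.02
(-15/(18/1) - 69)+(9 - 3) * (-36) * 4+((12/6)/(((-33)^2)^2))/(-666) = -737563405295/789823386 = -933.83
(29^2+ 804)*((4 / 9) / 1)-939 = -1871 / 9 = -207.89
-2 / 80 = -1 / 40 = -0.02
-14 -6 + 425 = 405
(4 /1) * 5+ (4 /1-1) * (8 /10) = 112 /5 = 22.40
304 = 304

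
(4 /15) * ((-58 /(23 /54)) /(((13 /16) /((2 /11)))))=-133632 /16445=-8.13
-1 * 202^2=-40804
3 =3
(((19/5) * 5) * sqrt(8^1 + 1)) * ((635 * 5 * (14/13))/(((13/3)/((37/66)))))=46872525/1859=25213.84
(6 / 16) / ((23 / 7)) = 21 / 184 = 0.11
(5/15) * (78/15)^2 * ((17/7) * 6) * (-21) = -68952/25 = -2758.08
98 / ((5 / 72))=7056 / 5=1411.20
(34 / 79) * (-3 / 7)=-102 / 553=-0.18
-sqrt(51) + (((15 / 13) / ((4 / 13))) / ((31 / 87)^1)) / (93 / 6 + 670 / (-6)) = -sqrt(51)-3915 / 35774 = -7.25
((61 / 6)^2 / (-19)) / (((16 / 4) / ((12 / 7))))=-3721 / 1596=-2.33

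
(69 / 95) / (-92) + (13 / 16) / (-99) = -2423 / 150480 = -0.02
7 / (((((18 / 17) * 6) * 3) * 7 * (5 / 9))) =17 / 180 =0.09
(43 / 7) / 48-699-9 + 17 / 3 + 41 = -74055 / 112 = -661.21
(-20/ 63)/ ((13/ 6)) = -40/ 273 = -0.15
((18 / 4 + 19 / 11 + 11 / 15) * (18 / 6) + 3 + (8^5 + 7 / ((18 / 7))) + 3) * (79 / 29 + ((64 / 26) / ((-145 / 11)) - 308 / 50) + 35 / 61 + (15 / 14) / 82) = -16264407054364003 / 163353440250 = -99565.75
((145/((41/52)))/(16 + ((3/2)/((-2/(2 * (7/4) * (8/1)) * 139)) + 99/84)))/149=29345680/404849539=0.07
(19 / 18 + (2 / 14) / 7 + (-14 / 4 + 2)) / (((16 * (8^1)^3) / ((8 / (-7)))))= 187 / 3161088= 0.00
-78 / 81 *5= -4.81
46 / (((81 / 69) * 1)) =1058 / 27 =39.19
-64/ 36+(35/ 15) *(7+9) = 320/ 9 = 35.56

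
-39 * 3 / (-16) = 7.31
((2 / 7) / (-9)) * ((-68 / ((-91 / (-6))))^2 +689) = -11744146 / 521703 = -22.51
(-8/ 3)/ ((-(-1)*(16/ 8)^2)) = -2/ 3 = -0.67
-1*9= -9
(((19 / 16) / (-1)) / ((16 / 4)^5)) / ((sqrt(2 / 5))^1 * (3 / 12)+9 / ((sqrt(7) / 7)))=-95 / (4096 * sqrt(10)+737280 * sqrt(7))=-0.00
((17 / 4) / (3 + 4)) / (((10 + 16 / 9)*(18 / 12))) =51 / 1484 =0.03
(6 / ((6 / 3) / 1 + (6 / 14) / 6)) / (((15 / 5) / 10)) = 280 / 29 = 9.66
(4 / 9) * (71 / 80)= 71 / 180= 0.39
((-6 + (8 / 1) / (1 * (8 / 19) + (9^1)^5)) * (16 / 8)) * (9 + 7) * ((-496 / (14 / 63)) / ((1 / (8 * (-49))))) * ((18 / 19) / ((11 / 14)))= -6784899594633216 / 33497893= -202547055.56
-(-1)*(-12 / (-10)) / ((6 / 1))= 1 / 5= 0.20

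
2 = 2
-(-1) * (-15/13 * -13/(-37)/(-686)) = 15/25382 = 0.00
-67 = -67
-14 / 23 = -0.61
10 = 10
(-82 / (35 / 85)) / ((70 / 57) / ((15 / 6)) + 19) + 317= 2385851 / 7777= 306.78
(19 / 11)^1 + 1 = 30 / 11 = 2.73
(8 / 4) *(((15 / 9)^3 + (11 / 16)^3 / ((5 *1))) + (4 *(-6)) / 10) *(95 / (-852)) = -24107827 / 47112192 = -0.51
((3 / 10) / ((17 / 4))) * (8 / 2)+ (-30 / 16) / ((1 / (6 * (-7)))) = 79.03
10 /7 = 1.43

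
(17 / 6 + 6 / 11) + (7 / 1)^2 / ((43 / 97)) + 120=663847 / 2838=233.91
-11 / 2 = -5.50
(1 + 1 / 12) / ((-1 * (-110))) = 13 / 1320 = 0.01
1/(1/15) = 15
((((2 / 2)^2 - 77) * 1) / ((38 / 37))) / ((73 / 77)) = -5698 / 73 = -78.05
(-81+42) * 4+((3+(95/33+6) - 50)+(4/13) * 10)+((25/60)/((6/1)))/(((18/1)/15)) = -11798377/61776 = -190.99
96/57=32/19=1.68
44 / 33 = 4 / 3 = 1.33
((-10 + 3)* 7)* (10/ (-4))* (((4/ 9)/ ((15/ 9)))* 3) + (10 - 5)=103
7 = 7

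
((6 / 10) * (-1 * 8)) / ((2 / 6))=-72 / 5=-14.40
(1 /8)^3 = 1 /512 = 0.00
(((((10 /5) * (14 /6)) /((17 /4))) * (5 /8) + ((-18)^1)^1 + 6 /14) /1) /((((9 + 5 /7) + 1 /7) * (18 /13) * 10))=-19591 /158355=-0.12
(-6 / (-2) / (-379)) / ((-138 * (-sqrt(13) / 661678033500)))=-330839016750 * sqrt(13) / 113321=-10526354.68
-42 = -42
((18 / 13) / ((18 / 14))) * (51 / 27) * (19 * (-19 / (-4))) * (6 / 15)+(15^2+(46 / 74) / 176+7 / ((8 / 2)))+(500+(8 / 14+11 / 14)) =21374508301 / 26666640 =801.54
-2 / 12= -1 / 6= -0.17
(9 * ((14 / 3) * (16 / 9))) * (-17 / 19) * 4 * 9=-45696 / 19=-2405.05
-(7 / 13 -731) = 9496 / 13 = 730.46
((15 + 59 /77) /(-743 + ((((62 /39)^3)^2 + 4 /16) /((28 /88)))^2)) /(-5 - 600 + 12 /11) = -4624987998113778491352 /338568081277544628381049573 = -0.00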